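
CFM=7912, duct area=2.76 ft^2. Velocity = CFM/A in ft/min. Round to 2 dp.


V = 7912 / 2.76 = 2866.67 ft/min

2866.67 ft/min


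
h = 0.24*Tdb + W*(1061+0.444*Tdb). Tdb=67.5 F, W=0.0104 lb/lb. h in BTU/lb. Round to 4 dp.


h = 0.24*67.5 + 0.0104*(1061+0.444*67.5) = 27.5461 BTU/lb

27.5461 BTU/lb


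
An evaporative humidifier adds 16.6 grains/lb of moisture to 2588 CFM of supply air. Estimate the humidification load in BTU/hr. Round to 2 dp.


Q = 0.68 * 2588 * 16.6 = 29213.34 BTU/hr

29213.34 BTU/hr


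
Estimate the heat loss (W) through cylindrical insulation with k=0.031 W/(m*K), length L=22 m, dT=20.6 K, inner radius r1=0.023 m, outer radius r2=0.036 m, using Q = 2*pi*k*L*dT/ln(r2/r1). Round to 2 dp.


Q = 2*pi*0.031*22*20.6/ln(0.036/0.023) = 197.03 W

197.03 W


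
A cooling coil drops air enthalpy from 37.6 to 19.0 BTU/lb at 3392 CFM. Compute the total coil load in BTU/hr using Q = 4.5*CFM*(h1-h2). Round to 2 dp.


Q = 4.5 * 3392 * (37.6 - 19.0) = 283910.40 BTU/hr

283910.40 BTU/hr


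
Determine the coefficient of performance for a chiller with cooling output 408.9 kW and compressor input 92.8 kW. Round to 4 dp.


COP = 408.9 / 92.8 = 4.4063

4.4063


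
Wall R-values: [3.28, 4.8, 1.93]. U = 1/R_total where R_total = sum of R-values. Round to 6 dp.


R_total = 3.28 + 4.8 + 1.93 = 10.01
U = 1/10.01 = 0.099900

0.099900


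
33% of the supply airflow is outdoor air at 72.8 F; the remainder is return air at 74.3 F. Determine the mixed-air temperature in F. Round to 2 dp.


T_mix = 0.33*72.8 + 0.67*74.3 = 73.81 F

73.81 F


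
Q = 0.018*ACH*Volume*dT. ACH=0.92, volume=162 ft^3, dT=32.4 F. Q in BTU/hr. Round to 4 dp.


Q = 0.018 * 0.92 * 162 * 32.4 = 86.9201 BTU/hr

86.9201 BTU/hr


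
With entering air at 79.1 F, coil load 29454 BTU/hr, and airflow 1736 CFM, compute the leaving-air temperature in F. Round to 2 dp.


dT = 29454/(1.08*1736) = 15.7098
T_leave = 79.1 - 15.7098 = 63.39 F

63.39 F


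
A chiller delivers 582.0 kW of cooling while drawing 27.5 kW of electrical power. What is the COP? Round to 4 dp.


COP = 582.0 / 27.5 = 21.1636

21.1636


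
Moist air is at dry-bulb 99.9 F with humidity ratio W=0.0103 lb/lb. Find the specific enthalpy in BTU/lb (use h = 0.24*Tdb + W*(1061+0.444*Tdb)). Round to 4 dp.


h = 0.24*99.9 + 0.0103*(1061+0.444*99.9) = 35.3612 BTU/lb

35.3612 BTU/lb


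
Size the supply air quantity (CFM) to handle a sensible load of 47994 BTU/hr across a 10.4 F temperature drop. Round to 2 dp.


CFM = 47994 / (1.08 * 10.4) = 4272.97

4272.97 CFM


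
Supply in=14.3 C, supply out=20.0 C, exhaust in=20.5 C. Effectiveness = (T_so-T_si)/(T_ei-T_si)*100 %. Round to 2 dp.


eff = (20.0-14.3)/(20.5-14.3)*100 = 91.94 %

91.94 %


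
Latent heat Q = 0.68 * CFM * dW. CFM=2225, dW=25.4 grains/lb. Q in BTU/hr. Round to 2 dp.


Q = 0.68 * 2225 * 25.4 = 38430.20 BTU/hr

38430.20 BTU/hr


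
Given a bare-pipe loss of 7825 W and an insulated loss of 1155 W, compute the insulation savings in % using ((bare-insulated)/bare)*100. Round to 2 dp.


Savings = ((7825-1155)/7825)*100 = 85.24 %

85.24 %


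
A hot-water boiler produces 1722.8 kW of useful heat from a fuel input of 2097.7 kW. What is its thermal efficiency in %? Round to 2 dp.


eta = (1722.8/2097.7)*100 = 82.13 %

82.13 %


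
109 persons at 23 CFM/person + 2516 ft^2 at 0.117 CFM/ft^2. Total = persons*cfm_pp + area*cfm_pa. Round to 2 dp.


Total = 109*23 + 2516*0.117 = 2801.37 CFM

2801.37 CFM


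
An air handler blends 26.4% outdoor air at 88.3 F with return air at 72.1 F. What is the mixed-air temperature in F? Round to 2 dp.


T_mix = 72.1 + (26.4/100)*(88.3-72.1) = 76.38 F

76.38 F


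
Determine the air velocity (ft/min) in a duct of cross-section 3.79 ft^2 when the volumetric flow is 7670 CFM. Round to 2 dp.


V = 7670 / 3.79 = 2023.75 ft/min

2023.75 ft/min


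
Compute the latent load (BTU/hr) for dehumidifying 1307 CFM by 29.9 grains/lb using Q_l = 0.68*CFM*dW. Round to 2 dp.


Q = 0.68 * 1307 * 29.9 = 26573.92 BTU/hr

26573.92 BTU/hr


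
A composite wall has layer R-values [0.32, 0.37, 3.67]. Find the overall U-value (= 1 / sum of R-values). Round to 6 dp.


R_total = 0.32 + 0.37 + 3.67 = 4.36
U = 1/4.36 = 0.229358

0.229358


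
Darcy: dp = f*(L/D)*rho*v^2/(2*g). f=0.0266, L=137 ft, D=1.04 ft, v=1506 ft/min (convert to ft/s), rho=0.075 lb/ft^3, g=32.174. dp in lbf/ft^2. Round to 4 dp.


v_fps = 1506/60 = 25.1 ft/s
dp = 0.0266*(137/1.04)*0.075*25.1^2/(2*32.174) = 2.5730 lbf/ft^2

2.5730 lbf/ft^2


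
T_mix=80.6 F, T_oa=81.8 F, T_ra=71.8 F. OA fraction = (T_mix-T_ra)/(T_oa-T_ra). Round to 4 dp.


frac = (80.6 - 71.8) / (81.8 - 71.8) = 0.8800

0.8800


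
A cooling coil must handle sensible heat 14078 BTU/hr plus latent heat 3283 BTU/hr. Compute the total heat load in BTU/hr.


Qt = 14078 + 3283 = 17361 BTU/hr

17361 BTU/hr


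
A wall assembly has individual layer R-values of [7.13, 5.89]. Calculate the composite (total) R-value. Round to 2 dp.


R_total = 7.13 + 5.89 = 13.02

13.02


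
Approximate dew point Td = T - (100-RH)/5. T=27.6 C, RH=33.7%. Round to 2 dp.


Td = 27.6 - (100-33.7)/5 = 14.34 C

14.34 C


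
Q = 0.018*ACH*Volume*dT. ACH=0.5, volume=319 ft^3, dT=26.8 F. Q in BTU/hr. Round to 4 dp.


Q = 0.018 * 0.5 * 319 * 26.8 = 76.9428 BTU/hr

76.9428 BTU/hr


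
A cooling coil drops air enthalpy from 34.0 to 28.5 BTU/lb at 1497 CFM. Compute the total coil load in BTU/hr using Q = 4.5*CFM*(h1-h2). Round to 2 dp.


Q = 4.5 * 1497 * (34.0 - 28.5) = 37050.75 BTU/hr

37050.75 BTU/hr


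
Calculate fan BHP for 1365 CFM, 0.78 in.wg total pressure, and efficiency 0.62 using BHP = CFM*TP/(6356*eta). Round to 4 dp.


BHP = 1365 * 0.78 / (6356 * 0.62) = 0.2702 hp

0.2702 hp


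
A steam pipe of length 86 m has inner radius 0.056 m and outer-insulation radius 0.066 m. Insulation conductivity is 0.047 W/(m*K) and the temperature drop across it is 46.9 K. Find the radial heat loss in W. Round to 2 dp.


Q = 2*pi*0.047*86*46.9/ln(0.066/0.056) = 7249.42 W

7249.42 W


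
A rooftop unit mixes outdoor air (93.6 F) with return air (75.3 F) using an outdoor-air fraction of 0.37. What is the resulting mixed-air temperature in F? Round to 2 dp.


T_mix = 0.37*93.6 + 0.63*75.3 = 82.07 F

82.07 F


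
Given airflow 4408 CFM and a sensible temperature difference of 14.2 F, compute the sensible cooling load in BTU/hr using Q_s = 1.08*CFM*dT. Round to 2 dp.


Q = 1.08 * 4408 * 14.2 = 67601.09 BTU/hr

67601.09 BTU/hr


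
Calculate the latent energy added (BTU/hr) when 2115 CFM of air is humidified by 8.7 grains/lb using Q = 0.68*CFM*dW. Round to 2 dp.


Q = 0.68 * 2115 * 8.7 = 12512.34 BTU/hr

12512.34 BTU/hr


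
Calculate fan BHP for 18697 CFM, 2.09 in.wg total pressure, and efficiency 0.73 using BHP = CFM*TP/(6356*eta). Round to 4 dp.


BHP = 18697 * 2.09 / (6356 * 0.73) = 8.4219 hp

8.4219 hp


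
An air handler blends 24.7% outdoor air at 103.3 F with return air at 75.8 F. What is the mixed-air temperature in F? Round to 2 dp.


T_mix = 75.8 + (24.7/100)*(103.3-75.8) = 82.59 F

82.59 F


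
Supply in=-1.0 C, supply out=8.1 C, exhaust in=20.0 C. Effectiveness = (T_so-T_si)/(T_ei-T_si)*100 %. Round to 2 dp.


eff = (8.1-(-1.0))/(20.0-(-1.0))*100 = 43.33 %

43.33 %


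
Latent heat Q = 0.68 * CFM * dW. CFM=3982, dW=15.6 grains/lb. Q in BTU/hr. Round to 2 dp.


Q = 0.68 * 3982 * 15.6 = 42241.06 BTU/hr

42241.06 BTU/hr


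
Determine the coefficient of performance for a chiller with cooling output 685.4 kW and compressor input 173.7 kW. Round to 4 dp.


COP = 685.4 / 173.7 = 3.9459

3.9459


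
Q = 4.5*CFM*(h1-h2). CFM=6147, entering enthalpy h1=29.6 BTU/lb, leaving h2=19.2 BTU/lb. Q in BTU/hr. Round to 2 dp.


Q = 4.5 * 6147 * (29.6 - 19.2) = 287679.60 BTU/hr

287679.60 BTU/hr


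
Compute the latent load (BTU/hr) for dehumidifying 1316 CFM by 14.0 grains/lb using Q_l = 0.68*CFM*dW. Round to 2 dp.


Q = 0.68 * 1316 * 14.0 = 12528.32 BTU/hr

12528.32 BTU/hr


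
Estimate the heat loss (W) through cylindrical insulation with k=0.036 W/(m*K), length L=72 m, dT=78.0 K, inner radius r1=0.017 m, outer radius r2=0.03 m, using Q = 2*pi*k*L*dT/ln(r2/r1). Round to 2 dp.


Q = 2*pi*0.036*72*78.0/ln(0.03/0.017) = 2236.52 W

2236.52 W


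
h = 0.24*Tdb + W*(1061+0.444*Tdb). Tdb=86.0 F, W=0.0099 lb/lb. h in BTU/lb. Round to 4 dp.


h = 0.24*86.0 + 0.0099*(1061+0.444*86.0) = 31.5219 BTU/lb

31.5219 BTU/lb


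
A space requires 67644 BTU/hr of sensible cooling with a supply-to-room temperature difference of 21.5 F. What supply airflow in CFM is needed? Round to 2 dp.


CFM = 67644 / (1.08 * 21.5) = 2913.18

2913.18 CFM


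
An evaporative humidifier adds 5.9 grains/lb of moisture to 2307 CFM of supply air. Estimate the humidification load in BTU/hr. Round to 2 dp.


Q = 0.68 * 2307 * 5.9 = 9255.68 BTU/hr

9255.68 BTU/hr


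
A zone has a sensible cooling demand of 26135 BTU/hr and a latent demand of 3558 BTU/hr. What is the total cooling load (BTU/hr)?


Qt = 26135 + 3558 = 29693 BTU/hr

29693 BTU/hr


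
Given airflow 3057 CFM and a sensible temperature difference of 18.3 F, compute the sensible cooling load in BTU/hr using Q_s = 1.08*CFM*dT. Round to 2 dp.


Q = 1.08 * 3057 * 18.3 = 60418.55 BTU/hr

60418.55 BTU/hr


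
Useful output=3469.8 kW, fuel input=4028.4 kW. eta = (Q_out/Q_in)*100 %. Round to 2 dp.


eta = (3469.8/4028.4)*100 = 86.13 %

86.13 %


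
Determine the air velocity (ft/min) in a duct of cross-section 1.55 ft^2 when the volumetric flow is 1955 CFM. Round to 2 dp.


V = 1955 / 1.55 = 1261.29 ft/min

1261.29 ft/min


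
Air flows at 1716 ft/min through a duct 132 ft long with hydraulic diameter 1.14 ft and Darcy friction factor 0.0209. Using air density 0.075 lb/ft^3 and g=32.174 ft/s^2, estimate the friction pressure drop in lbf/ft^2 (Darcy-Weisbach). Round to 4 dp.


v_fps = 1716/60 = 28.6 ft/s
dp = 0.0209*(132/1.14)*0.075*28.6^2/(2*32.174) = 2.3071 lbf/ft^2

2.3071 lbf/ft^2


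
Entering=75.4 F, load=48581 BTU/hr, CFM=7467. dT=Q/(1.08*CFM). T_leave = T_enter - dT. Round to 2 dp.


dT = 48581/(1.08*7467) = 6.0242
T_leave = 75.4 - 6.0242 = 69.38 F

69.38 F


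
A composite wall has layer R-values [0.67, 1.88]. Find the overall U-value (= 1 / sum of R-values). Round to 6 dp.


R_total = 0.67 + 1.88 = 2.55
U = 1/2.55 = 0.392157

0.392157


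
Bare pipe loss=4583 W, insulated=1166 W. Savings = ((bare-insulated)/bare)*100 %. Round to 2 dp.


Savings = ((4583-1166)/4583)*100 = 74.56 %

74.56 %


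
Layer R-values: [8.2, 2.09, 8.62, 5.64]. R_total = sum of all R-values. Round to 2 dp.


R_total = 8.2 + 2.09 + 8.62 + 5.64 = 24.55

24.55


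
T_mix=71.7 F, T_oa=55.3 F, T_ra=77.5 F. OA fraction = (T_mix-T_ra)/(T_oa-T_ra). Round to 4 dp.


frac = (71.7 - 77.5) / (55.3 - 77.5) = 0.2613

0.2613


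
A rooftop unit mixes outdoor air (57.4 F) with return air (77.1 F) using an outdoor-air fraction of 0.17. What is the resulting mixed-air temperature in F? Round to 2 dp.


T_mix = 0.17*57.4 + 0.83*77.1 = 73.75 F

73.75 F


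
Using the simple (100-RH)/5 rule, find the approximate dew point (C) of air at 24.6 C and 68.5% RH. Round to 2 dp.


Td = 24.6 - (100-68.5)/5 = 18.30 C

18.30 C


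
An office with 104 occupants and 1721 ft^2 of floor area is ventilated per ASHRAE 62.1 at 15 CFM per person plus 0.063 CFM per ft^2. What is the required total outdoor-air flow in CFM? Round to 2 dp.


Total = 104*15 + 1721*0.063 = 1668.42 CFM

1668.42 CFM


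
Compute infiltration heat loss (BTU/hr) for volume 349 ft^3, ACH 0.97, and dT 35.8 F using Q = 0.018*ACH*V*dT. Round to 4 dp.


Q = 0.018 * 0.97 * 349 * 35.8 = 218.1487 BTU/hr

218.1487 BTU/hr


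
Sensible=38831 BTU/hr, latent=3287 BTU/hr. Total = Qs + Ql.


Qt = 38831 + 3287 = 42118 BTU/hr

42118 BTU/hr


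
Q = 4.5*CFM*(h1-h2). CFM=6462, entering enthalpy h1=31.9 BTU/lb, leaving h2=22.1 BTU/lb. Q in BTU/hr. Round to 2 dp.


Q = 4.5 * 6462 * (31.9 - 22.1) = 284974.20 BTU/hr

284974.20 BTU/hr


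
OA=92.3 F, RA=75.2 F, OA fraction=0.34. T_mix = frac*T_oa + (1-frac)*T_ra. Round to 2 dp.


T_mix = 0.34*92.3 + 0.66*75.2 = 81.01 F

81.01 F


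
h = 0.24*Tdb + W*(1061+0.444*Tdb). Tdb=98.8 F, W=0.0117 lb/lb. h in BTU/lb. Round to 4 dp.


h = 0.24*98.8 + 0.0117*(1061+0.444*98.8) = 36.6389 BTU/lb

36.6389 BTU/lb


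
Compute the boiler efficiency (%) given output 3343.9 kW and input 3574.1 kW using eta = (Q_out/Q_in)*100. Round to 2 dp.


eta = (3343.9/3574.1)*100 = 93.56 %

93.56 %


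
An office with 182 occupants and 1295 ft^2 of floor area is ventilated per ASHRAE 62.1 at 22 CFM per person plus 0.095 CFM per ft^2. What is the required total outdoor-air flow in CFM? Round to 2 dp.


Total = 182*22 + 1295*0.095 = 4127.03 CFM

4127.03 CFM


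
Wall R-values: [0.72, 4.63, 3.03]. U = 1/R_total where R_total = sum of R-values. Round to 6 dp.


R_total = 0.72 + 4.63 + 3.03 = 8.38
U = 1/8.38 = 0.119332

0.119332


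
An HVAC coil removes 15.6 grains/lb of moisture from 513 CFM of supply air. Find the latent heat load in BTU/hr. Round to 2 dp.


Q = 0.68 * 513 * 15.6 = 5441.90 BTU/hr

5441.90 BTU/hr


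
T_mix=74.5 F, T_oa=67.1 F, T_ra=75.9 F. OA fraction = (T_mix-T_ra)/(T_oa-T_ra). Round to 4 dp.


frac = (74.5 - 75.9) / (67.1 - 75.9) = 0.1591

0.1591


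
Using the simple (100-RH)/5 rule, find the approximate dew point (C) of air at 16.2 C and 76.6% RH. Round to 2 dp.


Td = 16.2 - (100-76.6)/5 = 11.52 C

11.52 C


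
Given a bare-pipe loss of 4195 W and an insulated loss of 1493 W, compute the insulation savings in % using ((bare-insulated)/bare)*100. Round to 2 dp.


Savings = ((4195-1493)/4195)*100 = 64.41 %

64.41 %


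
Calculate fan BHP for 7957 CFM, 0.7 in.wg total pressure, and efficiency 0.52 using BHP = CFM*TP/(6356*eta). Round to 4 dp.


BHP = 7957 * 0.7 / (6356 * 0.52) = 1.6852 hp

1.6852 hp


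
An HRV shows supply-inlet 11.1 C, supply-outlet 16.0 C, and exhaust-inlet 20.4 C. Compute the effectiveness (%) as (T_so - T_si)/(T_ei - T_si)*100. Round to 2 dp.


eff = (16.0-11.1)/(20.4-11.1)*100 = 52.69 %

52.69 %


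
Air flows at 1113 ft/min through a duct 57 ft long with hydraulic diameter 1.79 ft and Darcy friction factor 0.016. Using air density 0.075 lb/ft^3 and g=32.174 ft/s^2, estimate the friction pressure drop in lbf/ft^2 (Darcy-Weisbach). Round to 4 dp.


v_fps = 1113/60 = 18.55 ft/s
dp = 0.016*(57/1.79)*0.075*18.55^2/(2*32.174) = 0.2043 lbf/ft^2

0.2043 lbf/ft^2


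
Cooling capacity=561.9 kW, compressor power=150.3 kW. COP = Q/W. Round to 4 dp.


COP = 561.9 / 150.3 = 3.7385

3.7385


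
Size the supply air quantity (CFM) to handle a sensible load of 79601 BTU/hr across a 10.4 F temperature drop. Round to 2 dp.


CFM = 79601 / (1.08 * 10.4) = 7086.98

7086.98 CFM


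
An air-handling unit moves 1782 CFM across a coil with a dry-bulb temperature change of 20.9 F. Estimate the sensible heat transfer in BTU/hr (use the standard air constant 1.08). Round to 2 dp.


Q = 1.08 * 1782 * 20.9 = 40223.30 BTU/hr

40223.30 BTU/hr


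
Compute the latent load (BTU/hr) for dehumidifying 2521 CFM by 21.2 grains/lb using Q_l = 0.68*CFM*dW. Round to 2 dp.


Q = 0.68 * 2521 * 21.2 = 36342.74 BTU/hr

36342.74 BTU/hr


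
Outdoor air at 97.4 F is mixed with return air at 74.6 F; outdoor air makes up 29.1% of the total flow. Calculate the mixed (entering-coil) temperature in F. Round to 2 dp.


T_mix = 74.6 + (29.1/100)*(97.4-74.6) = 81.23 F

81.23 F


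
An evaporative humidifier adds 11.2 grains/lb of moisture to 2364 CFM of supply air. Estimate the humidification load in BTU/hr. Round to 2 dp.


Q = 0.68 * 2364 * 11.2 = 18004.22 BTU/hr

18004.22 BTU/hr


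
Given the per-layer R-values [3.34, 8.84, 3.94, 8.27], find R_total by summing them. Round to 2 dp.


R_total = 3.34 + 8.84 + 3.94 + 8.27 = 24.39

24.39


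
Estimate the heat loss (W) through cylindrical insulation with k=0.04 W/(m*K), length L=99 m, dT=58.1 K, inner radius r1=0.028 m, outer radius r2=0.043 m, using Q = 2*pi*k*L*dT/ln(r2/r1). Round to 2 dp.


Q = 2*pi*0.04*99*58.1/ln(0.043/0.028) = 3369.76 W

3369.76 W


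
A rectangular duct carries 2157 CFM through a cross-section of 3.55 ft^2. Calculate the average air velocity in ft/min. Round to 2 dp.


V = 2157 / 3.55 = 607.61 ft/min

607.61 ft/min


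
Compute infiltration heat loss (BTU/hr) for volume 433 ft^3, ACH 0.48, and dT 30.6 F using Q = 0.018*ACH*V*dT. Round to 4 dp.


Q = 0.018 * 0.48 * 433 * 30.6 = 114.4783 BTU/hr

114.4783 BTU/hr


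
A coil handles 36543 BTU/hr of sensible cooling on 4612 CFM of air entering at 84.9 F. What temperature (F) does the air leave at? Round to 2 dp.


dT = 36543/(1.08*4612) = 7.3365
T_leave = 84.9 - 7.3365 = 77.56 F

77.56 F


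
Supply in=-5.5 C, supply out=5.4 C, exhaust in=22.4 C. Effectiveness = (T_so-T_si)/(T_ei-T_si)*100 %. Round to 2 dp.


eff = (5.4-(-5.5))/(22.4-(-5.5))*100 = 39.07 %

39.07 %


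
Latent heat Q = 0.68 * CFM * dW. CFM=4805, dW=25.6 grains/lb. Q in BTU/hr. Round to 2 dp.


Q = 0.68 * 4805 * 25.6 = 83645.44 BTU/hr

83645.44 BTU/hr


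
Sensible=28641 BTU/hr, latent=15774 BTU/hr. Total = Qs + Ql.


Qt = 28641 + 15774 = 44415 BTU/hr

44415 BTU/hr


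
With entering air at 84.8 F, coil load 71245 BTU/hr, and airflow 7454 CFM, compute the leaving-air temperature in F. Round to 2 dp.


dT = 71245/(1.08*7454) = 8.8500
T_leave = 84.8 - 8.8500 = 75.95 F

75.95 F


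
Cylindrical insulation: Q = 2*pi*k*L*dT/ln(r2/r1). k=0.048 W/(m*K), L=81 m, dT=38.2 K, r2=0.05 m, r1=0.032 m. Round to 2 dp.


Q = 2*pi*0.048*81*38.2/ln(0.05/0.032) = 2091.01 W

2091.01 W


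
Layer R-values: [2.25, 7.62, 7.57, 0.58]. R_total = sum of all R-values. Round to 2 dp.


R_total = 2.25 + 7.62 + 7.57 + 0.58 = 18.02

18.02


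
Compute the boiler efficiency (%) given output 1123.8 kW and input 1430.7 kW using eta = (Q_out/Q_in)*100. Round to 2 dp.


eta = (1123.8/1430.7)*100 = 78.55 %

78.55 %


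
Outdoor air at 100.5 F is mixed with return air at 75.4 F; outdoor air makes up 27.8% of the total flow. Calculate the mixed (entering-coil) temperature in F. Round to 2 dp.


T_mix = 75.4 + (27.8/100)*(100.5-75.4) = 82.38 F

82.38 F


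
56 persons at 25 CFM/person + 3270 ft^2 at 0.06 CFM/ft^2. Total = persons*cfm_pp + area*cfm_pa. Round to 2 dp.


Total = 56*25 + 3270*0.06 = 1596.20 CFM

1596.20 CFM


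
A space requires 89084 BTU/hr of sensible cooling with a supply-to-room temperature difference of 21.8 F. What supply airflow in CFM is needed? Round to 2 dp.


CFM = 89084 / (1.08 * 21.8) = 3783.72

3783.72 CFM


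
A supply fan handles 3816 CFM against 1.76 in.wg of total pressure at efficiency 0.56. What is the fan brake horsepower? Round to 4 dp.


BHP = 3816 * 1.76 / (6356 * 0.56) = 1.8869 hp

1.8869 hp


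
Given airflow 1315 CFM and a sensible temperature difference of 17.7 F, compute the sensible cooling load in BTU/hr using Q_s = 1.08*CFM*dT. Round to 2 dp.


Q = 1.08 * 1315 * 17.7 = 25137.54 BTU/hr

25137.54 BTU/hr


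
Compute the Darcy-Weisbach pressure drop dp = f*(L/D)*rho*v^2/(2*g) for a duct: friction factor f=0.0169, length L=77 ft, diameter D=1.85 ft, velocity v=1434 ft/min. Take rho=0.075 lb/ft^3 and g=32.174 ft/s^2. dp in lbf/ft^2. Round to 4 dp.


v_fps = 1434/60 = 23.9 ft/s
dp = 0.0169*(77/1.85)*0.075*23.9^2/(2*32.174) = 0.4683 lbf/ft^2

0.4683 lbf/ft^2


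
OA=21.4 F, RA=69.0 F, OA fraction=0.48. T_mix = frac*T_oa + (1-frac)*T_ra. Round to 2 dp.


T_mix = 0.48*21.4 + 0.52*69.0 = 46.15 F

46.15 F


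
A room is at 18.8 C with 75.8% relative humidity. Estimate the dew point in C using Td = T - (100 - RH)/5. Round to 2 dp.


Td = 18.8 - (100-75.8)/5 = 13.96 C

13.96 C


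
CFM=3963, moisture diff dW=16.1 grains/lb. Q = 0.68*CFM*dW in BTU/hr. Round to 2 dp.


Q = 0.68 * 3963 * 16.1 = 43386.92 BTU/hr

43386.92 BTU/hr


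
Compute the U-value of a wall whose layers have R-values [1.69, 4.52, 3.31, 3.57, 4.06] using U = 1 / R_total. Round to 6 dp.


R_total = 1.69 + 4.52 + 3.31 + 3.57 + 4.06 = 17.15
U = 1/17.15 = 0.058309

0.058309


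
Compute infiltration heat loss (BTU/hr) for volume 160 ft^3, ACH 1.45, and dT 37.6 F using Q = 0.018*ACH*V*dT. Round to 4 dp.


Q = 0.018 * 1.45 * 160 * 37.6 = 157.0176 BTU/hr

157.0176 BTU/hr


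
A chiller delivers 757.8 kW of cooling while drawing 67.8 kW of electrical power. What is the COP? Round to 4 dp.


COP = 757.8 / 67.8 = 11.1770

11.1770


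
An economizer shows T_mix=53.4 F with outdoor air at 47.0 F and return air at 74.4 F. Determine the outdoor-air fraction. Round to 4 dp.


frac = (53.4 - 74.4) / (47.0 - 74.4) = 0.7664

0.7664


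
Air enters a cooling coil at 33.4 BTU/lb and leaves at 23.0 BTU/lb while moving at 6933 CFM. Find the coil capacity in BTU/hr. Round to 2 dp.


Q = 4.5 * 6933 * (33.4 - 23.0) = 324464.40 BTU/hr

324464.40 BTU/hr


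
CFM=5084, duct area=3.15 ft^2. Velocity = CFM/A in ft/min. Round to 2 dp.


V = 5084 / 3.15 = 1613.97 ft/min

1613.97 ft/min


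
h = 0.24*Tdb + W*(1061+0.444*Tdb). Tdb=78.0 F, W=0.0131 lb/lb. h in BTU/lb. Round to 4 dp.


h = 0.24*78.0 + 0.0131*(1061+0.444*78.0) = 33.0728 BTU/lb

33.0728 BTU/lb


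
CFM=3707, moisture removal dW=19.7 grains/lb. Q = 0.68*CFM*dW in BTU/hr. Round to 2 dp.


Q = 0.68 * 3707 * 19.7 = 49658.97 BTU/hr

49658.97 BTU/hr


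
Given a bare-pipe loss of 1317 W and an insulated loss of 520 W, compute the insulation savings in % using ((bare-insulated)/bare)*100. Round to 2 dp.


Savings = ((1317-520)/1317)*100 = 60.52 %

60.52 %


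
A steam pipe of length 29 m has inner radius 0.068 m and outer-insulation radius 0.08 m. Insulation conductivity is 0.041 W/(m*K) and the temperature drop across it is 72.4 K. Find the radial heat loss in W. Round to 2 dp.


Q = 2*pi*0.041*29*72.4/ln(0.08/0.068) = 3328.10 W

3328.10 W


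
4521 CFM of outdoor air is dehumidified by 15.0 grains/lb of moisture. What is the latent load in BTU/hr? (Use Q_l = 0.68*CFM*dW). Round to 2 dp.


Q = 0.68 * 4521 * 15.0 = 46114.20 BTU/hr

46114.20 BTU/hr


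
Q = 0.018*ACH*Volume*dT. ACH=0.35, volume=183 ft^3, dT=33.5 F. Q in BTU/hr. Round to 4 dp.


Q = 0.018 * 0.35 * 183 * 33.5 = 38.6222 BTU/hr

38.6222 BTU/hr


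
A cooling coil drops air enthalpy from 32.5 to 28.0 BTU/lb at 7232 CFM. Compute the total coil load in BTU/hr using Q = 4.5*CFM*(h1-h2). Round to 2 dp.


Q = 4.5 * 7232 * (32.5 - 28.0) = 146448.00 BTU/hr

146448.00 BTU/hr


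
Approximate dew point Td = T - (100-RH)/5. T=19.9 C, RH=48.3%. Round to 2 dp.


Td = 19.9 - (100-48.3)/5 = 9.56 C

9.56 C


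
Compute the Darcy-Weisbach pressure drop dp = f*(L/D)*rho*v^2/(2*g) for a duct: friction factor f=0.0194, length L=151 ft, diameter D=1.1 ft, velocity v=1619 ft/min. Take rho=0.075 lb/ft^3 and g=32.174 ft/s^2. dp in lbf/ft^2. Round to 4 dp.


v_fps = 1619/60 = 26.9833 ft/s
dp = 0.0194*(151/1.1)*0.075*26.9833^2/(2*32.174) = 2.2600 lbf/ft^2

2.2600 lbf/ft^2


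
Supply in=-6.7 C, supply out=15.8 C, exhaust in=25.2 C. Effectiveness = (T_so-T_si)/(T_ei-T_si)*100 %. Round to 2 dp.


eff = (15.8-(-6.7))/(25.2-(-6.7))*100 = 70.53 %

70.53 %


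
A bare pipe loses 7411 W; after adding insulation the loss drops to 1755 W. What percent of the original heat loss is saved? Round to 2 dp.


Savings = ((7411-1755)/7411)*100 = 76.32 %

76.32 %


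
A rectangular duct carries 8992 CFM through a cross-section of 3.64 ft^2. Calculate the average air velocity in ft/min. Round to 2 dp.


V = 8992 / 3.64 = 2470.33 ft/min

2470.33 ft/min


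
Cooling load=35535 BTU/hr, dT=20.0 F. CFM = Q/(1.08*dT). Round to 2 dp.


CFM = 35535 / (1.08 * 20.0) = 1645.14

1645.14 CFM


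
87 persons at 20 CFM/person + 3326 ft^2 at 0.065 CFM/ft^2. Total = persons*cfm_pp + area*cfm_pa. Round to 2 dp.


Total = 87*20 + 3326*0.065 = 1956.19 CFM

1956.19 CFM


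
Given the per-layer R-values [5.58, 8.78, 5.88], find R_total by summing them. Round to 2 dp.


R_total = 5.58 + 8.78 + 5.88 = 20.24

20.24


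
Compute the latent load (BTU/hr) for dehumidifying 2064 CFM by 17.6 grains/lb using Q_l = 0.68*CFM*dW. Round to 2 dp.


Q = 0.68 * 2064 * 17.6 = 24701.95 BTU/hr

24701.95 BTU/hr


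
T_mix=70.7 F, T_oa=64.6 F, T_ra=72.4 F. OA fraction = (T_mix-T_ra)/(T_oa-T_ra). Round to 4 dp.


frac = (70.7 - 72.4) / (64.6 - 72.4) = 0.2179

0.2179


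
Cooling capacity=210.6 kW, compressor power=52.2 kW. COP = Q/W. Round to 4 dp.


COP = 210.6 / 52.2 = 4.0345

4.0345


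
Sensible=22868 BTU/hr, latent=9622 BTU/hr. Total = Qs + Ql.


Qt = 22868 + 9622 = 32490 BTU/hr

32490 BTU/hr


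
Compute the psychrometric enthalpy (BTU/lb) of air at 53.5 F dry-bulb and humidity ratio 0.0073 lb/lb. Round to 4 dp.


h = 0.24*53.5 + 0.0073*(1061+0.444*53.5) = 20.7587 BTU/lb

20.7587 BTU/lb


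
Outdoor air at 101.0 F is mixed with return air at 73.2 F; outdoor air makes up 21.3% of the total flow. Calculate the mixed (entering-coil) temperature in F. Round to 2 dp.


T_mix = 73.2 + (21.3/100)*(101.0-73.2) = 79.12 F

79.12 F


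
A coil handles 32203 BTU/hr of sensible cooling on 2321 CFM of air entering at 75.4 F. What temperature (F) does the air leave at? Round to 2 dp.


dT = 32203/(1.08*2321) = 12.8469
T_leave = 75.4 - 12.8469 = 62.55 F

62.55 F


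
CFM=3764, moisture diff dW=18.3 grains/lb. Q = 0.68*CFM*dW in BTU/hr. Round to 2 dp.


Q = 0.68 * 3764 * 18.3 = 46839.22 BTU/hr

46839.22 BTU/hr


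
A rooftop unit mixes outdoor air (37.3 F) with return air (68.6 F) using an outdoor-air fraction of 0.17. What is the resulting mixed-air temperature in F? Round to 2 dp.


T_mix = 0.17*37.3 + 0.83*68.6 = 63.28 F

63.28 F


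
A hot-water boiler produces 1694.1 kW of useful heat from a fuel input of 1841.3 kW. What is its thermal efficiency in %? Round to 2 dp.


eta = (1694.1/1841.3)*100 = 92.01 %

92.01 %


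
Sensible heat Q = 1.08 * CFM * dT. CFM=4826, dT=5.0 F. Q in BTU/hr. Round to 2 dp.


Q = 1.08 * 4826 * 5.0 = 26060.40 BTU/hr

26060.40 BTU/hr


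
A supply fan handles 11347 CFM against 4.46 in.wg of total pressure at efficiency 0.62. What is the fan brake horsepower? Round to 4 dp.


BHP = 11347 * 4.46 / (6356 * 0.62) = 12.8422 hp

12.8422 hp


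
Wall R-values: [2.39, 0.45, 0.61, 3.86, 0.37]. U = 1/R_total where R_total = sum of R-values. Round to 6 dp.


R_total = 2.39 + 0.45 + 0.61 + 3.86 + 0.37 = 7.68
U = 1/7.68 = 0.130208

0.130208


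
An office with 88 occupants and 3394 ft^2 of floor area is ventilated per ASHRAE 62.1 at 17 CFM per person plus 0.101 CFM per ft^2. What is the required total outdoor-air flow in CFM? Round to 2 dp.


Total = 88*17 + 3394*0.101 = 1838.79 CFM

1838.79 CFM


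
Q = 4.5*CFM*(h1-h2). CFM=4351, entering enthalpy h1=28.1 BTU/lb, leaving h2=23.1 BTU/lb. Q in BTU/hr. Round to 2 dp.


Q = 4.5 * 4351 * (28.1 - 23.1) = 97897.50 BTU/hr

97897.50 BTU/hr


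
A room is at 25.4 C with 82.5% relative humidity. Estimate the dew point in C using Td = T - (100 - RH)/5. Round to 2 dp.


Td = 25.4 - (100-82.5)/5 = 21.90 C

21.90 C


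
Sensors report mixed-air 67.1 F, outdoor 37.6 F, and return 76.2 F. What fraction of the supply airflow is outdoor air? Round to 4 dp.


frac = (67.1 - 76.2) / (37.6 - 76.2) = 0.2358

0.2358


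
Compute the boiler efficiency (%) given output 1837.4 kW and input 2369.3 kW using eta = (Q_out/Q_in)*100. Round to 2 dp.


eta = (1837.4/2369.3)*100 = 77.55 %

77.55 %


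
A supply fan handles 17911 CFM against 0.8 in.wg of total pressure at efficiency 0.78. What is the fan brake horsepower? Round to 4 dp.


BHP = 17911 * 0.8 / (6356 * 0.78) = 2.8902 hp

2.8902 hp


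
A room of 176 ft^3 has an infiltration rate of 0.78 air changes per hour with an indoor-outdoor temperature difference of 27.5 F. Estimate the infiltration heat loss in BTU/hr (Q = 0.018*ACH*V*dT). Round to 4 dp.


Q = 0.018 * 0.78 * 176 * 27.5 = 67.9536 BTU/hr

67.9536 BTU/hr


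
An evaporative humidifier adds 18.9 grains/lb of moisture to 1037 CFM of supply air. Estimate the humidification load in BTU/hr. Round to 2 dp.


Q = 0.68 * 1037 * 18.9 = 13327.52 BTU/hr

13327.52 BTU/hr


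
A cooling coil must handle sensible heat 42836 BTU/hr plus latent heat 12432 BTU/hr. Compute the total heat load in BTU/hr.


Qt = 42836 + 12432 = 55268 BTU/hr

55268 BTU/hr


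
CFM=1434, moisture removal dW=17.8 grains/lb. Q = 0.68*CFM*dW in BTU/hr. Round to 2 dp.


Q = 0.68 * 1434 * 17.8 = 17357.14 BTU/hr

17357.14 BTU/hr


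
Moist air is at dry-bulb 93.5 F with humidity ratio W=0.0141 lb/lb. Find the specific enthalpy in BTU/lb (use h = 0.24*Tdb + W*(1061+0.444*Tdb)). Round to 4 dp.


h = 0.24*93.5 + 0.0141*(1061+0.444*93.5) = 37.9854 BTU/lb

37.9854 BTU/lb


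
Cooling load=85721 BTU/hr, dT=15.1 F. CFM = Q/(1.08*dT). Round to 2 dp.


CFM = 85721 / (1.08 * 15.1) = 5256.38

5256.38 CFM


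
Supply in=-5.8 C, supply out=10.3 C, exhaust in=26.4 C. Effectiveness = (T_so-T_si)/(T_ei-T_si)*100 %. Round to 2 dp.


eff = (10.3-(-5.8))/(26.4-(-5.8))*100 = 50.00 %

50.00 %


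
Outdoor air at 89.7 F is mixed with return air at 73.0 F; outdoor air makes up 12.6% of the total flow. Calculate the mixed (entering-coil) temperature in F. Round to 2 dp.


T_mix = 73.0 + (12.6/100)*(89.7-73.0) = 75.10 F

75.10 F


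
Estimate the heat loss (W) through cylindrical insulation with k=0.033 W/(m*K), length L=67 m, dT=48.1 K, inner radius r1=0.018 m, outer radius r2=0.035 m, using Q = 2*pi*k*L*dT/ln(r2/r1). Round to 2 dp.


Q = 2*pi*0.033*67*48.1/ln(0.035/0.018) = 1004.86 W

1004.86 W


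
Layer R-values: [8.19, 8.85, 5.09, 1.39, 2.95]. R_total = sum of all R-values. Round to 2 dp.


R_total = 8.19 + 8.85 + 5.09 + 1.39 + 2.95 = 26.47

26.47


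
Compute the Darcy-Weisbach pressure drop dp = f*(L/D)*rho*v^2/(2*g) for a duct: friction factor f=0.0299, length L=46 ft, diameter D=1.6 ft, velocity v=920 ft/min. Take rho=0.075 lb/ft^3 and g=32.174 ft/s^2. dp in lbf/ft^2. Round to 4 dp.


v_fps = 920/60 = 15.3333 ft/s
dp = 0.0299*(46/1.6)*0.075*15.3333^2/(2*32.174) = 0.2356 lbf/ft^2

0.2356 lbf/ft^2


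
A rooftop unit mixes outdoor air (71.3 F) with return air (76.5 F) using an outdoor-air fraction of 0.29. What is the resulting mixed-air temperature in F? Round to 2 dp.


T_mix = 0.29*71.3 + 0.71*76.5 = 74.99 F

74.99 F


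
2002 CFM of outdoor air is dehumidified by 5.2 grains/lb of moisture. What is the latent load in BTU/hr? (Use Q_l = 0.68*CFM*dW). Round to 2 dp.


Q = 0.68 * 2002 * 5.2 = 7079.07 BTU/hr

7079.07 BTU/hr


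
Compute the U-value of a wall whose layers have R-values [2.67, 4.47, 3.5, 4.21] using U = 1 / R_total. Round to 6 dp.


R_total = 2.67 + 4.47 + 3.5 + 4.21 = 14.85
U = 1/14.85 = 0.067340

0.067340


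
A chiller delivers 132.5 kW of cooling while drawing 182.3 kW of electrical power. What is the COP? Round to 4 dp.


COP = 132.5 / 182.3 = 0.7268

0.7268


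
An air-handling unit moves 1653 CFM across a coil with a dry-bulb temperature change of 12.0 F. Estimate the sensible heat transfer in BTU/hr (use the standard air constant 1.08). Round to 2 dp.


Q = 1.08 * 1653 * 12.0 = 21422.88 BTU/hr

21422.88 BTU/hr


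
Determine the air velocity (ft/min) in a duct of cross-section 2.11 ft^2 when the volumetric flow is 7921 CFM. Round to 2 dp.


V = 7921 / 2.11 = 3754.03 ft/min

3754.03 ft/min


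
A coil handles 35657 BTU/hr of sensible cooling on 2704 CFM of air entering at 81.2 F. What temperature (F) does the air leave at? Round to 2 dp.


dT = 35657/(1.08*2704) = 12.2100
T_leave = 81.2 - 12.2100 = 68.99 F

68.99 F


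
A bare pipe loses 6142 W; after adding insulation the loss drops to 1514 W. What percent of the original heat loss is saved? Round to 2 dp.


Savings = ((6142-1514)/6142)*100 = 75.35 %

75.35 %


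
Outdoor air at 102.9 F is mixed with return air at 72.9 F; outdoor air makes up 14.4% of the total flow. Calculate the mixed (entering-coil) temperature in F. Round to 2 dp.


T_mix = 72.9 + (14.4/100)*(102.9-72.9) = 77.22 F

77.22 F


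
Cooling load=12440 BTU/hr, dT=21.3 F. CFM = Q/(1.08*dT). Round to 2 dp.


CFM = 12440 / (1.08 * 21.3) = 540.78

540.78 CFM


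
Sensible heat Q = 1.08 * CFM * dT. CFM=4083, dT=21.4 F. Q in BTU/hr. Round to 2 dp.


Q = 1.08 * 4083 * 21.4 = 94366.30 BTU/hr

94366.30 BTU/hr


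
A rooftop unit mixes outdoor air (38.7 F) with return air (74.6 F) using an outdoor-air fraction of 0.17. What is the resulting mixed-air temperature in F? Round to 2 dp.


T_mix = 0.17*38.7 + 0.83*74.6 = 68.50 F

68.50 F


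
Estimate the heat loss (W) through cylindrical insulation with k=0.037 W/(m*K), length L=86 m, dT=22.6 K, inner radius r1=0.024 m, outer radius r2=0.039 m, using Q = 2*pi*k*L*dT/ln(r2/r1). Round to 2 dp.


Q = 2*pi*0.037*86*22.6/ln(0.039/0.024) = 930.66 W

930.66 W


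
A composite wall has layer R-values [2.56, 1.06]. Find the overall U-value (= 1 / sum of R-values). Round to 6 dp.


R_total = 2.56 + 1.06 = 3.62
U = 1/3.62 = 0.276243

0.276243


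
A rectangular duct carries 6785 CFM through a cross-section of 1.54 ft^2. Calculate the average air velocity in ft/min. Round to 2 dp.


V = 6785 / 1.54 = 4405.84 ft/min

4405.84 ft/min


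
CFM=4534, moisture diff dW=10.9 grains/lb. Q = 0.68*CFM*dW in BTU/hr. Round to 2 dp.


Q = 0.68 * 4534 * 10.9 = 33606.01 BTU/hr

33606.01 BTU/hr


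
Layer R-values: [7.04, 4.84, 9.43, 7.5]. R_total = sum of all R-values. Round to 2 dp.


R_total = 7.04 + 4.84 + 9.43 + 7.5 = 28.81

28.81


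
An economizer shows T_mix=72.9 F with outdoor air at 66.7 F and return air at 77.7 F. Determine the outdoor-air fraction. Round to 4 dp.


frac = (72.9 - 77.7) / (66.7 - 77.7) = 0.4364

0.4364


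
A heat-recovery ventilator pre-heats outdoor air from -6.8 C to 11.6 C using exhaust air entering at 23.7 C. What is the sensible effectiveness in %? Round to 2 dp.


eff = (11.6-(-6.8))/(23.7-(-6.8))*100 = 60.33 %

60.33 %


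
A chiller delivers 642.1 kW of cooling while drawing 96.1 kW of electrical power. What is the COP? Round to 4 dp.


COP = 642.1 / 96.1 = 6.6816

6.6816


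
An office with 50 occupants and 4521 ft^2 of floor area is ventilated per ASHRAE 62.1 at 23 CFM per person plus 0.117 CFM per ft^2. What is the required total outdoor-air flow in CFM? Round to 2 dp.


Total = 50*23 + 4521*0.117 = 1678.96 CFM

1678.96 CFM


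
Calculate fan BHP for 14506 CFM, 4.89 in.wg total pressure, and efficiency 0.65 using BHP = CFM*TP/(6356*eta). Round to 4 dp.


BHP = 14506 * 4.89 / (6356 * 0.65) = 17.1696 hp

17.1696 hp


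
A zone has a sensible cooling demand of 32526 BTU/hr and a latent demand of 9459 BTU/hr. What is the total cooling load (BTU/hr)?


Qt = 32526 + 9459 = 41985 BTU/hr

41985 BTU/hr


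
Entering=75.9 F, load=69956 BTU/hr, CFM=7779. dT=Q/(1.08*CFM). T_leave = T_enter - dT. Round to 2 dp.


dT = 69956/(1.08*7779) = 8.3268
T_leave = 75.9 - 8.3268 = 67.57 F

67.57 F


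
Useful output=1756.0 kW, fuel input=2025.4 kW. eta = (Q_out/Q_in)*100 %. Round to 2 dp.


eta = (1756.0/2025.4)*100 = 86.70 %

86.70 %


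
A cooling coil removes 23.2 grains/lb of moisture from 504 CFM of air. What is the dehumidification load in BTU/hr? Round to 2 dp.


Q = 0.68 * 504 * 23.2 = 7951.10 BTU/hr

7951.10 BTU/hr


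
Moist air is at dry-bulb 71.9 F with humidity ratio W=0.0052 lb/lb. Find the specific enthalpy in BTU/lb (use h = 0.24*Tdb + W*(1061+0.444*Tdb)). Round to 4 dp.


h = 0.24*71.9 + 0.0052*(1061+0.444*71.9) = 22.9392 BTU/lb

22.9392 BTU/lb


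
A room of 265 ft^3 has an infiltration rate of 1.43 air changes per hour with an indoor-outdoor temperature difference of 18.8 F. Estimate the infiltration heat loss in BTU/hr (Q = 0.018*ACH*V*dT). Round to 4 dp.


Q = 0.018 * 1.43 * 265 * 18.8 = 128.2367 BTU/hr

128.2367 BTU/hr


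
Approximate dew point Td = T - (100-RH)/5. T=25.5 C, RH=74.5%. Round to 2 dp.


Td = 25.5 - (100-74.5)/5 = 20.40 C

20.40 C


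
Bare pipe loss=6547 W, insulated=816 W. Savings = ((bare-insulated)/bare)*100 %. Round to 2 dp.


Savings = ((6547-816)/6547)*100 = 87.54 %

87.54 %


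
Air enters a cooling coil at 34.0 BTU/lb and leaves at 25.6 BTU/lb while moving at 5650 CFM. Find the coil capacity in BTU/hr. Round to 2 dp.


Q = 4.5 * 5650 * (34.0 - 25.6) = 213570.00 BTU/hr

213570.00 BTU/hr


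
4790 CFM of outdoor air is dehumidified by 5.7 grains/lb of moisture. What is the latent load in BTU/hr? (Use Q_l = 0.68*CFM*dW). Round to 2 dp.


Q = 0.68 * 4790 * 5.7 = 18566.04 BTU/hr

18566.04 BTU/hr


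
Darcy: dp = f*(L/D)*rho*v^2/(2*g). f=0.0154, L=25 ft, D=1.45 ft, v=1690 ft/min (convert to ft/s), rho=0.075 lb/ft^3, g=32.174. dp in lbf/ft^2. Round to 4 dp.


v_fps = 1690/60 = 28.1667 ft/s
dp = 0.0154*(25/1.45)*0.075*28.1667^2/(2*32.174) = 0.2455 lbf/ft^2

0.2455 lbf/ft^2


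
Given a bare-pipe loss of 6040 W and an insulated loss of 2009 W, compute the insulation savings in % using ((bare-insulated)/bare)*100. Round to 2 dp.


Savings = ((6040-2009)/6040)*100 = 66.74 %

66.74 %


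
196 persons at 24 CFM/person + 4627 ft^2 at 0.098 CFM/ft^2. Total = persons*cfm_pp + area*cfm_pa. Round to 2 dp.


Total = 196*24 + 4627*0.098 = 5157.45 CFM

5157.45 CFM


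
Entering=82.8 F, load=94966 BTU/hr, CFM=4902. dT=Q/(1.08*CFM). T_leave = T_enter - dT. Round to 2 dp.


dT = 94966/(1.08*4902) = 17.9379
T_leave = 82.8 - 17.9379 = 64.86 F

64.86 F


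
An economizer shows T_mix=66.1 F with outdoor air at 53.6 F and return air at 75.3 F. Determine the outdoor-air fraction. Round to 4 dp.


frac = (66.1 - 75.3) / (53.6 - 75.3) = 0.4240

0.4240


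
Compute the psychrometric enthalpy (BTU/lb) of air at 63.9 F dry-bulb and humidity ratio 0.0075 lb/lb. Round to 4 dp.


h = 0.24*63.9 + 0.0075*(1061+0.444*63.9) = 23.5063 BTU/lb

23.5063 BTU/lb


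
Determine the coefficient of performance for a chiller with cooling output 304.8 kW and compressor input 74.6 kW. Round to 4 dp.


COP = 304.8 / 74.6 = 4.0858

4.0858


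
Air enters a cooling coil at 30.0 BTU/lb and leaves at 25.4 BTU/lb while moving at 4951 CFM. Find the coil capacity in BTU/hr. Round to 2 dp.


Q = 4.5 * 4951 * (30.0 - 25.4) = 102485.70 BTU/hr

102485.70 BTU/hr


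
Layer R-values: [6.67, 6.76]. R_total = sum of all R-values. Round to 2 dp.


R_total = 6.67 + 6.76 = 13.43

13.43


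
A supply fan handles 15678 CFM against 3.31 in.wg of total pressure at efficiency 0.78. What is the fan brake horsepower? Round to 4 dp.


BHP = 15678 * 3.31 / (6356 * 0.78) = 10.4674 hp

10.4674 hp


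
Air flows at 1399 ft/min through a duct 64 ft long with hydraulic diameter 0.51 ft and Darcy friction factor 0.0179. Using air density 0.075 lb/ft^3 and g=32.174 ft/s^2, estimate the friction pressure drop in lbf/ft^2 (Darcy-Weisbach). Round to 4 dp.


v_fps = 1399/60 = 23.3167 ft/s
dp = 0.0179*(64/0.51)*0.075*23.3167^2/(2*32.174) = 1.4234 lbf/ft^2

1.4234 lbf/ft^2


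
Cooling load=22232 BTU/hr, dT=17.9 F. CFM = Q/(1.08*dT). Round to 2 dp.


CFM = 22232 / (1.08 * 17.9) = 1150.01

1150.01 CFM


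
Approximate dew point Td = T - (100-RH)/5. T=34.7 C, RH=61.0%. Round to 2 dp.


Td = 34.7 - (100-61.0)/5 = 26.90 C

26.90 C
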